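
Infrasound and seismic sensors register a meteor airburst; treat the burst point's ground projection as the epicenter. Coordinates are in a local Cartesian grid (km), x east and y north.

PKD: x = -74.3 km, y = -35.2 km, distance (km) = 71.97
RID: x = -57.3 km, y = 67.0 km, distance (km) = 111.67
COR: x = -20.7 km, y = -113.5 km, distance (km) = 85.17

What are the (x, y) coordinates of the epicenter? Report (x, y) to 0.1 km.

-2.5 km east, -30.3 km north

Circle about each station: (x + 74.3)² + (y + 35.2)² = 71.97²; (x + 57.3)² + (y − 67.0)² = 111.67²; (x + 20.7)² + (y + 113.5)² = 85.17².
Subtracting the PKD equation from the RID and COR equations removes the quadratic terms:
34.0 x + 204.4 y = -6277.75
107.2 x − 156.6 y = 4476.96
Solving the 2×2 system: x ≈ -2.5, y ≈ -30.3 km.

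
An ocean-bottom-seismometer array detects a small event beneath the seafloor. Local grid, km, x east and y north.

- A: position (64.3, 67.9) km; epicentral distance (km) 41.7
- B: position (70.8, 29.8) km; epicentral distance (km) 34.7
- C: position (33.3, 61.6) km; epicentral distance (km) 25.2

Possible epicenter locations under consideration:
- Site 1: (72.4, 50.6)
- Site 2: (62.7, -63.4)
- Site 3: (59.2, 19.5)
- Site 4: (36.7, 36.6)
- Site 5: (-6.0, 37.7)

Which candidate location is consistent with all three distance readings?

For each candidate, compare |candidate − station| to the reported distance:
Site 1: residuals A 22.6, B 13.8, C 15.4 → max 22.6 km
Site 2: residuals A 89.6, B 58.9, C 103.2 → max 103.2 km
Site 3: residuals A 7.0, B 19.2, C 24.2 → max 24.2 km
Site 4: residuals A 0.0, B 0.1, C 0.0 → max 0.1 km
Site 5: residuals A 34.8, B 42.5, C 20.8 → max 42.5 km
Only Site 4 has all residuals ≈ 0.

Site 4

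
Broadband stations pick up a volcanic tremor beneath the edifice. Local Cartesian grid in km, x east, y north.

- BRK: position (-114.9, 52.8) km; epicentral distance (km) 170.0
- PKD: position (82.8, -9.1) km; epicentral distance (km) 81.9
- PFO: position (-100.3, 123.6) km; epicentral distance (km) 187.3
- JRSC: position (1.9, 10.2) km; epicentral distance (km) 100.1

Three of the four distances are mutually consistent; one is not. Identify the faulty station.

BRK

Solve using three stations at a time. Using PKD, PFO, JRSC (subtract circle equations pairwise → linear system) gives (x, y) ≈ (80.1, 72.9).
Distances from that point to each station vs reported:
  BRK: calculated 196.0 vs reported 170.0 → residual 26.0 km
  PKD: calculated 82.1 vs reported 81.9 → residual 0.2 km
  PFO: calculated 187.4 vs reported 187.3 → residual 0.1 km
  JRSC: calculated 100.2 vs reported 100.1 → residual 0.1 km
PKD, PFO, JRSC are mutually consistent (residuals ≈ 0); BRK is off by 26.0 km.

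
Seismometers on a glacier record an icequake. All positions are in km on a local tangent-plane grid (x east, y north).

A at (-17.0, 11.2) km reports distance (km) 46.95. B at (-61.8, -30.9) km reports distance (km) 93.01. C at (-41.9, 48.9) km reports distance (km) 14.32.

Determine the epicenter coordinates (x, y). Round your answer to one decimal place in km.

Circle about each station: (x + 17.0)² + (y − 11.2)² = 46.95²; (x + 61.8)² + (y + 30.9)² = 93.01²; (x + 41.9)² + (y − 48.9)² = 14.32².
Subtracting the A equation from the B and C equations removes the quadratic terms:
-89.6 x − 84.2 y = -2086.95
-49.8 x + 75.4 y = 5731.62
Solving the 2×2 system: x ≈ -29.7, y ≈ 56.4 km.
Check against A (with the unrounded x, y): √((x + 17.0)²+(y − 11.2)²) = 46.95 ≈ 46.95 km. ✓

-29.7 km east, 56.4 km north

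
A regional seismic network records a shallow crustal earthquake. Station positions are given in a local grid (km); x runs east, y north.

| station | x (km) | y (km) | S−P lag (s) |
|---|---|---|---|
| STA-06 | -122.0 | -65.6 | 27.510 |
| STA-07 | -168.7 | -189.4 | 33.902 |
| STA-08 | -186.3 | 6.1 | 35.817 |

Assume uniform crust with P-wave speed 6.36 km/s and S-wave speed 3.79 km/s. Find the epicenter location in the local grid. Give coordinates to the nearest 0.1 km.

Distance from S−P lag: d = Δt · v_P v_S / (v_P − v_S) = Δt · (6.36·3.79)/(6.36−3.79) ≈ 9.3791·Δt.
So d_STA-06 = 258.02, d_STA-07 = 317.97, d_STA-08 = 335.93 km.
Circle about each station: (x + 122.0)² + (y + 65.6)² = 258.02²; (x + 168.7)² + (y + 189.4)² = 317.97²; (x + 186.3)² + (y − 6.1)² = 335.93².
Subtracting the STA-06 equation from the STA-07 and STA-08 equations removes the quadratic terms:
-93.4 x − 247.6 y = 10614.09
-128.6 x + 143.4 y = -30717.10
Solving the 2×2 system: x ≈ 134.5, y ≈ -93.6 km.

134.5 km east, -93.6 km north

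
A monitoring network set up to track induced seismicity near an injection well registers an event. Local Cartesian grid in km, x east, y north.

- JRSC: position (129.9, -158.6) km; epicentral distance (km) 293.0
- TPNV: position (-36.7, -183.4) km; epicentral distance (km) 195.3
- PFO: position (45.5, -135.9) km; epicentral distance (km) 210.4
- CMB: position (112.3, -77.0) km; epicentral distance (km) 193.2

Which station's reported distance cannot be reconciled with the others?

CMB

Solve using three stations at a time. Using JRSC, TPNV, PFO (subtract circle equations pairwise → linear system) gives (x, y) ≈ (-121.0, -7.2).
Distances from that point to each station vs reported:
  JRSC: calculated 293.0 vs reported 293.0 → residual 0.0 km
  TPNV: calculated 195.3 vs reported 195.3 → residual 0.0 km
  PFO: calculated 210.4 vs reported 210.4 → residual 0.0 km
  CMB: calculated 243.5 vs reported 193.2 → residual 50.3 km
JRSC, TPNV, PFO are mutually consistent (residuals ≈ 0); CMB is off by 50.3 km.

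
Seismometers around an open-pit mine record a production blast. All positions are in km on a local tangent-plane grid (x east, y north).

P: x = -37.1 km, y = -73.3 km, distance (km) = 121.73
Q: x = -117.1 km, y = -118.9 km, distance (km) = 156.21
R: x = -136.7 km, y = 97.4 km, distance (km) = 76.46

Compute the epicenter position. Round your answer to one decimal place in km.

Circle about each station: (x + 37.1)² + (y + 73.3)² = 121.73²; (x + 117.1)² + (y + 118.9)² = 156.21²; (x + 136.7)² + (y − 97.4)² = 76.46².
Subtracting the P equation from the Q and R equations removes the quadratic terms:
-160.0 x − 91.2 y = 11516.95
-199.2 x + 341.4 y = 30396.41
Solving the 2×2 system: x ≈ -92.1, y ≈ 35.3 km.

x ≈ -92.1 km, y ≈ 35.3 km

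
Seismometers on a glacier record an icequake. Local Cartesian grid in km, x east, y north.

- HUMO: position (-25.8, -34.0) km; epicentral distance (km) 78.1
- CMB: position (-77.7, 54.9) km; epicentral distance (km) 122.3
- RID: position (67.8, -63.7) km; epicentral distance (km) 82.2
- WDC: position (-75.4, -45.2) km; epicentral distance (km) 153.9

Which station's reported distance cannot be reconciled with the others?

WDC

Solve using three stations at a time. Using HUMO, CMB, RID (subtract circle equations pairwise → linear system) gives (x, y) ≈ (36.9, 12.4).
Distances from that point to each station vs reported:
  HUMO: calculated 78.0 vs reported 78.1 → residual 0.1 km
  CMB: calculated 122.2 vs reported 122.3 → residual 0.1 km
  RID: calculated 82.1 vs reported 82.2 → residual 0.1 km
  WDC: calculated 126.2 vs reported 153.9 → residual 27.7 km
HUMO, CMB, RID are mutually consistent (residuals ≈ 0); WDC is off by 27.7 km.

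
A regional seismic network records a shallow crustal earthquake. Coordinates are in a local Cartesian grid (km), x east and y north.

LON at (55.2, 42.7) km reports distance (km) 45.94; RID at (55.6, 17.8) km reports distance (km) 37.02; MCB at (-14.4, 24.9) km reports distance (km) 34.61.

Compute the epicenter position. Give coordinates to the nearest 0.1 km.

Circle about each station: (x − 55.2)² + (y − 42.7)² = 45.94²; (x − 55.6)² + (y − 17.8)² = 37.02²; (x + 14.4)² + (y − 24.9)² = 34.61².
Subtracting the LON equation from the RID and MCB equations removes the quadratic terms:
0.8 x − 49.8 y = -722.13
-139.2 x − 35.6 y = -3130.33
Solving the 2×2 system: x ≈ 18.7, y ≈ 14.8 km.

(18.7, 14.8)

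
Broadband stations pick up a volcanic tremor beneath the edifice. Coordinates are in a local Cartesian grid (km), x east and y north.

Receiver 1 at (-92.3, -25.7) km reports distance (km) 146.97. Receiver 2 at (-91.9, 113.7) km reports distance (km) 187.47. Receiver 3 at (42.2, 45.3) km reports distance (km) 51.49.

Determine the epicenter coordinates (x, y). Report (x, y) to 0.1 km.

Circle about each station: (x + 92.3)² + (y + 25.7)² = 146.97²; (x + 91.9)² + (y − 113.7)² = 187.47²; (x − 42.2)² + (y − 45.3)² = 51.49².
Subtracting the Receiver 1 equation from the Receiver 2 and Receiver 3 equations removes the quadratic terms:
0.8 x + 278.8 y = -1351.30
269.0 x + 142.0 y = 13602.11
Solving the 2×2 system: x ≈ 53.2, y ≈ -5.0 km.

(53.2, -5.0)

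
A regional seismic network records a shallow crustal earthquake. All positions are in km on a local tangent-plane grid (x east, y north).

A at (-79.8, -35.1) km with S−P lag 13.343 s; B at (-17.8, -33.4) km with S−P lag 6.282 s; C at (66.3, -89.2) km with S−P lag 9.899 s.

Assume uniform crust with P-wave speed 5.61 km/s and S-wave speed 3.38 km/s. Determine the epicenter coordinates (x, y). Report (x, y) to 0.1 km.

x ≈ 31.4 km, y ≈ -12.6 km

Distance from S−P lag: d = Δt · v_P v_S / (v_P − v_S) = Δt · (5.61·3.38)/(5.61−3.38) ≈ 8.5030·Δt.
So d_A = 113.46, d_B = 53.42, d_C = 84.17 km.
Circle about each station: (x + 79.8)² + (y + 35.1)² = 113.46²; (x + 17.8)² + (y + 33.4)² = 53.42²; (x − 66.3)² + (y + 89.2)² = 84.17².
Subtracting the A equation from the B and C equations removes the quadratic terms:
124.0 x + 3.4 y = 3851.83
292.2 x − 108.2 y = 10540.86
Solving the 2×2 system: x ≈ 31.4, y ≈ -12.6 km.
Check against A (with the unrounded x, y): √((x + 79.8)²+(y + 35.1)²) = 113.46 ≈ 113.46 km. ✓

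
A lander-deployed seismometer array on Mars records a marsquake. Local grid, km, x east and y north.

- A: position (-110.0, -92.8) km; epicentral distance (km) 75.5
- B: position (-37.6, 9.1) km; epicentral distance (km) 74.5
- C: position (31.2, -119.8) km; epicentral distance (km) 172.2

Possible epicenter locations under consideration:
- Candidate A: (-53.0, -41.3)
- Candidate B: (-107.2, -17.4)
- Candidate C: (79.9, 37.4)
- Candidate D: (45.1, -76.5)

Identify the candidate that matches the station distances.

For each candidate, compare |candidate − station| to the reported distance:
Candidate A: residuals A 1.3, B 21.8, C 57.1 → max 57.1 km
Candidate B: residuals A 0.0, B 0.0, C 0.0 → max 0.0 km
Candidate C: residuals A 154.7, B 46.4, C 7.6 → max 154.7 km
Candidate D: residuals A 80.5, B 44.5, C 126.7 → max 126.7 km
Only Candidate B has all residuals ≈ 0.

Candidate B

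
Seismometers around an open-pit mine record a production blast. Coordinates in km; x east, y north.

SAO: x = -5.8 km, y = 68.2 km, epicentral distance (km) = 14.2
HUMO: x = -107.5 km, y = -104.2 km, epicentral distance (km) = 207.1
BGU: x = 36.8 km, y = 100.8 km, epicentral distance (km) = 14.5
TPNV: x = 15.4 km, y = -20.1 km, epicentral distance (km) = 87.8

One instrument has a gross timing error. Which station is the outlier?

BGU

Solve using three stations at a time. Using SAO, HUMO, TPNV (subtract circle equations pairwise → linear system) gives (x, y) ≈ (8.4, 67.4).
Distances from that point to each station vs reported:
  SAO: calculated 14.2 vs reported 14.2 → residual 0.0 km
  HUMO: calculated 207.1 vs reported 207.1 → residual 0.0 km
  BGU: calculated 43.8 vs reported 14.5 → residual 29.3 km
  TPNV: calculated 87.8 vs reported 87.8 → residual 0.0 km
SAO, HUMO, TPNV are mutually consistent (residuals ≈ 0); BGU is off by 29.3 km.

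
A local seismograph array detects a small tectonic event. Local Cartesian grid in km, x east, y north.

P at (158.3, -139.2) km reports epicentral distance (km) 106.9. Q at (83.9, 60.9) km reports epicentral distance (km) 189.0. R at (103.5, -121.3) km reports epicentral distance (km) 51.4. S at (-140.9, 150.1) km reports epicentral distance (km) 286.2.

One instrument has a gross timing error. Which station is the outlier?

S

Solve using three stations at a time. Using P, Q, R (subtract circle equations pairwise → linear system) gives (x, y) ≈ (52.3, -125.4).
Distances from that point to each station vs reported:
  P: calculated 106.9 vs reported 106.9 → residual 0.0 km
  Q: calculated 189.0 vs reported 189.0 → residual 0.0 km
  R: calculated 51.4 vs reported 51.4 → residual 0.0 km
  S: calculated 336.5 vs reported 286.2 → residual 50.3 km
P, Q, R are mutually consistent (residuals ≈ 0); S is off by 50.3 km.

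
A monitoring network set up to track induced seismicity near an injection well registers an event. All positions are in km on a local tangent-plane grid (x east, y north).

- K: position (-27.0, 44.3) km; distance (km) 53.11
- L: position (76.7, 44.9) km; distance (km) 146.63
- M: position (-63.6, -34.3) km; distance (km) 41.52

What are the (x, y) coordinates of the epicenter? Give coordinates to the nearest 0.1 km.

x ≈ -65.0 km, y ≈ 7.2 km

Circle about each station: (x + 27.0)² + (y − 44.3)² = 53.11²; (x − 76.7)² + (y − 44.9)² = 146.63²; (x + 63.6)² + (y + 34.3)² = 41.52².
Subtracting the K equation from the L and M equations removes the quadratic terms:
207.4 x + 1.2 y = -13472.27
-73.2 x − 157.2 y = 3626.72
Solving the 2×2 system: x ≈ -65.0, y ≈ 7.2 km.
Check against K (with the unrounded x, y): √((x + 27.0)²+(y − 44.3)²) = 53.11 ≈ 53.11 km. ✓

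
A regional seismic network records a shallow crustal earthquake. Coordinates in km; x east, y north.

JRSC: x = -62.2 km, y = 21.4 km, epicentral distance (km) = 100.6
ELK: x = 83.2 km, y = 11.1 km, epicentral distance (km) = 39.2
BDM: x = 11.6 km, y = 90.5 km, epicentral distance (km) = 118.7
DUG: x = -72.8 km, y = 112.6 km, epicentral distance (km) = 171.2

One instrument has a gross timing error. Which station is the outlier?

ELK

Solve using three stations at a time. Using JRSC, BDM, DUG (subtract circle equations pairwise → linear system) gives (x, y) ≈ (25.8, -27.4).
Distances from that point to each station vs reported:
  JRSC: calculated 100.6 vs reported 100.6 → residual 0.0 km
  ELK: calculated 69.1 vs reported 39.2 → residual 29.9 km
  BDM: calculated 118.7 vs reported 118.7 → residual 0.0 km
  DUG: calculated 171.2 vs reported 171.2 → residual 0.0 km
JRSC, BDM, DUG are mutually consistent (residuals ≈ 0); ELK is off by 29.9 km.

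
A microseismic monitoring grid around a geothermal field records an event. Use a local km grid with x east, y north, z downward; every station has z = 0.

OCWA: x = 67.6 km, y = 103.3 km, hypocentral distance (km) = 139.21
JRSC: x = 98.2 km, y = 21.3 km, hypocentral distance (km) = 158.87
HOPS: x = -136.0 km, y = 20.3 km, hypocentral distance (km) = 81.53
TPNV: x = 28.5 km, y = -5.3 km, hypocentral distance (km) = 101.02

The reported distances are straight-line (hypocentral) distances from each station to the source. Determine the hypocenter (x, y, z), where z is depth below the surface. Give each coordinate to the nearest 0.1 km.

x ≈ -58.7 km, y ≈ 45.2 km, depth ≈ 7.2 km

Each station gives a sphere (x−x_i)² + (y−y_i)² + z² = d_i² (stations at z=0).
Subtracting the OCWA sphere from JRSC and HOPS: z² cancels, leaving linear equations in x and y:
61.2 x − 164.0 y = -11003.97
-407.2 x − 166.0 y = 16399.72
Solving: x ≈ -58.698, y ≈ 45.193 km (keep extra digits for the depth step; rounded: -58.7, 45.2).
Then from the OCWA sphere: z² = 139.21² − (x − 67.6)² − (y − 103.3)² with x = -58.698, y = 45.193, so z ≈ 7.198 ≈ 7.2 km.
Check against TPNV (with the unrounded solution): distance 101.02 ≈ 101.02 km. ✓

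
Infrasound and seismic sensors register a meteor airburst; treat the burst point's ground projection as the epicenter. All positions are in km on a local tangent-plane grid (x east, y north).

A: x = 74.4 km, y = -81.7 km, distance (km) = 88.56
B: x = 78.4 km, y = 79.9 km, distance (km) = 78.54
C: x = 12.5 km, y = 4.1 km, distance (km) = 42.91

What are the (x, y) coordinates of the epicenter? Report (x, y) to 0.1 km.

55.4 km east, 4.8 km north

Circle about each station: (x − 74.4)² + (y + 81.7)² = 88.56²; (x − 78.4)² + (y − 79.9)² = 78.54²; (x − 12.5)² + (y − 4.1)² = 42.91².
Subtracting the A equation from the B and C equations removes the quadratic terms:
8.0 x + 323.2 y = 1994.66
-123.8 x + 171.6 y = -6035.58
Solving the 2×2 system: x ≈ 55.4, y ≈ 4.8 km.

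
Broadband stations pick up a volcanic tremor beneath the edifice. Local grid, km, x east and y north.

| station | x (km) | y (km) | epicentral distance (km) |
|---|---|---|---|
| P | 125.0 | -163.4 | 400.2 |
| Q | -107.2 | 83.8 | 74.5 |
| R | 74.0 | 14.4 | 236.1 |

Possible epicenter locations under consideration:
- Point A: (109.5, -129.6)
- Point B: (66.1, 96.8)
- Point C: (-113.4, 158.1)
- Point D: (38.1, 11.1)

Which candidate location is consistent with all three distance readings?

Point C

For each candidate, compare |candidate − station| to the reported distance:
Point A: residuals P 363.0, Q 229.6, R 87.8 → max 363.0 km
Point B: residuals P 133.4, Q 99.3, R 153.3 → max 153.3 km
Point C: residuals P 0.0, Q 0.1, R 0.1 → max 0.1 km
Point D: residuals P 205.3, Q 88.0, R 200.0 → max 205.3 km
Only Point C has all residuals ≈ 0.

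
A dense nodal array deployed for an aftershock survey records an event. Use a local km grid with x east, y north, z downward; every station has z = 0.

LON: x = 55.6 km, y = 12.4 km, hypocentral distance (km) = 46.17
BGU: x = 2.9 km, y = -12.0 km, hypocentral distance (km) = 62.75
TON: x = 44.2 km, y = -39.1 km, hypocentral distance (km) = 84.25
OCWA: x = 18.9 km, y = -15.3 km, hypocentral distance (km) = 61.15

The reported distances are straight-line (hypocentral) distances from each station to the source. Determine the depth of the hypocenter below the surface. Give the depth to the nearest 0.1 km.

25.1 km

Each station gives a sphere (x−x_i)² + (y−y_i)² + z² = d_i² (stations at z=0).
Subtracting the LON sphere from BGU and TON: z² cancels, leaving linear equations in x and y:
-105.4 x − 48.8 y = -4898.60
-22.8 x − 103.0 y = -4729.06
Solving: x ≈ 28.098, y ≈ 39.693 km (keep extra digits for the depth step; rounded: 28.1, 39.7).
Then from the LON sphere: z² = 46.17² − (x − 55.6)² − (y − 12.4)² with x = 28.098, y = 39.693, so z ≈ 25.108 ≈ 25.1 km.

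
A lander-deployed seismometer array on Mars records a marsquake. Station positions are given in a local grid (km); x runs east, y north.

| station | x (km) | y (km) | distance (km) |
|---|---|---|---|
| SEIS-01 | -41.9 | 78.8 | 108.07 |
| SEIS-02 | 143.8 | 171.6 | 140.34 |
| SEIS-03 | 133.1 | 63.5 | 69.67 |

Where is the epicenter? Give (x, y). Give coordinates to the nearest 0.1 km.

63.8 km east, 56.3 km north

Circle about each station: (x + 41.9)² + (y − 78.8)² = 108.07²; (x − 143.8)² + (y − 171.6)² = 140.34²; (x − 133.1)² + (y − 63.5)² = 69.67².
Subtracting the SEIS-01 equation from the SEIS-02 and SEIS-03 equations removes the quadratic terms:
371.4 x + 185.6 y = 34143.76
350.0 x − 30.6 y = 20608.03
Solving the 2×2 system: x ≈ 63.8, y ≈ 56.3 km.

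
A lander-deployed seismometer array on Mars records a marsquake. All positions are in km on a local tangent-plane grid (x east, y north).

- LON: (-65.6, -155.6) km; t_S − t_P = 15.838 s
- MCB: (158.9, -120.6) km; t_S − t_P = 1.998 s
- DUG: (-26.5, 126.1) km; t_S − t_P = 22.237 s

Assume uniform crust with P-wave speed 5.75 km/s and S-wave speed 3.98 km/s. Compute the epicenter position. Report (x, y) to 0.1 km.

x ≈ 134.5 km, y ≈ -112.1 km

Distance from S−P lag: d = Δt · v_P v_S / (v_P − v_S) = Δt · (5.75·3.98)/(5.75−3.98) ≈ 12.9294·Δt.
So d_LON = 204.78, d_MCB = 25.83, d_DUG = 287.51 km.
Circle about each station: (x + 65.6)² + (y + 155.6)² = 204.78²; (x − 158.9)² + (y + 120.6)² = 25.83²; (x + 26.5)² + (y − 126.1)² = 287.51².
Subtracting pairs of circle equations eliminates x²+y² and gives linear equations (the radical axes):
449.0 x + 70.0 y = 52546.51
78.2 x + 563.4 y = -52638.41
Solving the 2×2 system: x ≈ 134.5, y ≈ -112.1 km.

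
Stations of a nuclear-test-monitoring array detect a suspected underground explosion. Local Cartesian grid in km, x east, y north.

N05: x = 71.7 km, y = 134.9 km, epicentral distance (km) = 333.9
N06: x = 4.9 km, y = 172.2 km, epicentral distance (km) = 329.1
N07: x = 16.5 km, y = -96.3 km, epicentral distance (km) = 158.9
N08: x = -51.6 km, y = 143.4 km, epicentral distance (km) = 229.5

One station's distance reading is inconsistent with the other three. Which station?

N08

Solve using three stations at a time. Using N05, N06, N07 (subtract circle equations pairwise → linear system) gives (x, y) ≈ (-140.1, -123.2).
Distances from that point to each station vs reported:
  N05: calculated 333.9 vs reported 333.9 → residual 0.0 km
  N06: calculated 329.1 vs reported 329.1 → residual 0.0 km
  N07: calculated 158.9 vs reported 158.9 → residual 0.0 km
  N08: calculated 280.9 vs reported 229.5 → residual 51.4 km
N05, N06, N07 are mutually consistent (residuals ≈ 0); N08 is off by 51.4 km.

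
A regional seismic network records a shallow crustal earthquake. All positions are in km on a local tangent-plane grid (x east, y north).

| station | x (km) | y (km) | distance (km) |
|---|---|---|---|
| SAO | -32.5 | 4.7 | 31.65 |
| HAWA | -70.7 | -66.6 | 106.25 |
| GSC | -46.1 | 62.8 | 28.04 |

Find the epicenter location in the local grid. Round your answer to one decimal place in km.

x ≈ -40.6 km, y ≈ 35.3 km

Circle about each station: (x + 32.5)² + (y − 4.7)² = 31.65²; (x + 70.7)² + (y + 66.6)² = 106.25²; (x + 46.1)² + (y − 62.8)² = 28.04².
Subtracting the SAO equation from the HAWA and GSC equations removes the quadratic terms:
-76.4 x − 142.6 y = -1931.63
-27.2 x + 116.2 y = 5206.19
Solving the 2×2 system: x ≈ -40.6, y ≈ 35.3 km.
Check against SAO (with the unrounded x, y): √((x + 32.5)²+(y − 4.7)²) = 31.65 ≈ 31.65 km. ✓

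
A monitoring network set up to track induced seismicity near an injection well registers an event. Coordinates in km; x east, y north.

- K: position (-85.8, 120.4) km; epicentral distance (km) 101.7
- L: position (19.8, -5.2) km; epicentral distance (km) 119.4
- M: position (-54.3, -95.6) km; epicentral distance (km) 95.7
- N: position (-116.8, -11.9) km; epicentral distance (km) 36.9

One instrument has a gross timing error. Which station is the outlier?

Solve using three stations at a time. Using K, L, N (subtract circle equations pairwise → linear system) gives (x, y) ≈ (-97.1, 19.3).
Distances from that point to each station vs reported:
  K: calculated 101.7 vs reported 101.7 → residual 0.0 km
  L: calculated 119.4 vs reported 119.4 → residual 0.0 km
  M: calculated 122.6 vs reported 95.7 → residual 26.9 km
  N: calculated 36.9 vs reported 36.9 → residual 0.0 km
K, L, N are mutually consistent (residuals ≈ 0); M is off by 26.9 km.

M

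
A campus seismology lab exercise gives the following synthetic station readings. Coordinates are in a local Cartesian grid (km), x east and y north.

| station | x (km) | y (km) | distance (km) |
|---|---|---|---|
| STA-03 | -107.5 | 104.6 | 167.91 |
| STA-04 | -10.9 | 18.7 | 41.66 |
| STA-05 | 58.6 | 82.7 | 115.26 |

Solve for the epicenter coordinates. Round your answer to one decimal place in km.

5.5 km east, -19.6 km north

Circle about each station: (x + 107.5)² + (y − 104.6)² = 167.91²; (x + 10.9)² + (y − 18.7)² = 41.66²; (x − 58.6)² + (y − 82.7)² = 115.26².
Subtracting the STA-03 equation from the STA-04 and STA-05 equations removes the quadratic terms:
193.2 x − 171.8 y = 4429.30
332.2 x − 43.8 y = 2684.74
Solving the 2×2 system: x ≈ 5.5, y ≈ -19.6 km.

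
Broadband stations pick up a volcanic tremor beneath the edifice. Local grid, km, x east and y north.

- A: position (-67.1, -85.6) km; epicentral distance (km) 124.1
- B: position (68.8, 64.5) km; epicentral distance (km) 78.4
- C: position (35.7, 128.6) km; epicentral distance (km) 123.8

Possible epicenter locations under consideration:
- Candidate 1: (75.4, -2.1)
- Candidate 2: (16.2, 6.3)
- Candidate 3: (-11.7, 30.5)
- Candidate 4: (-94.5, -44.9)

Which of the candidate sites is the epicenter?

For each candidate, compare |candidate − station| to the reported distance:
Candidate 1: residuals A 41.1, B 11.5, C 12.8 → max 41.1 km
Candidate 2: residuals A 0.1, B 0.0, C 0.0 → max 0.1 km
Candidate 3: residuals A 4.5, B 9.0, C 14.8 → max 14.8 km
Candidate 4: residuals A 75.0, B 118.2, C 93.1 → max 118.2 km
Only Candidate 2 has all residuals ≈ 0.

Candidate 2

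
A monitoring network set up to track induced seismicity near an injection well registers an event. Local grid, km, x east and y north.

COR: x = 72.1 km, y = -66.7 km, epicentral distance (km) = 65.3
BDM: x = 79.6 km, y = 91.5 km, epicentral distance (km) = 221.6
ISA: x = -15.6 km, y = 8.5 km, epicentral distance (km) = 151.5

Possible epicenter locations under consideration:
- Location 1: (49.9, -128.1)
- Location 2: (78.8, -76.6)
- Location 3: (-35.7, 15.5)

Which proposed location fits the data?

Location 1

For each candidate, compare |candidate − station| to the reported distance:
Location 1: residuals COR 0.0, BDM 0.0, ISA 0.0 → max 0.0 km
Location 2: residuals COR 53.3, BDM 53.5, ISA 24.4 → max 53.5 km
Location 3: residuals COR 70.3, BDM 83.5, ISA 130.2 → max 130.2 km
Only Location 1 has all residuals ≈ 0.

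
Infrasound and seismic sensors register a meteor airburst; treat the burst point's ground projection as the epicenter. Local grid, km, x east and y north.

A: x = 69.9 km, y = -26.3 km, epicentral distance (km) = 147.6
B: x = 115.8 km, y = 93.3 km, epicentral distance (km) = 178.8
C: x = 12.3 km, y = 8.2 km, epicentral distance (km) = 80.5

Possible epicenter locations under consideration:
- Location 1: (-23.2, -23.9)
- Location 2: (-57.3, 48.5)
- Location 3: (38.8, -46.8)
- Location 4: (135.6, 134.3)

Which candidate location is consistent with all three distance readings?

For each candidate, compare |candidate − station| to the reported distance:
Location 1: residuals A 54.5, B 3.0, C 32.6 → max 54.5 km
Location 2: residuals A 0.0, B 0.0, C 0.1 → max 0.1 km
Location 3: residuals A 110.4, B 18.9, C 19.4 → max 110.4 km
Location 4: residuals A 25.9, B 133.3, C 95.9 → max 133.3 km
Only Location 2 has all residuals ≈ 0.

Location 2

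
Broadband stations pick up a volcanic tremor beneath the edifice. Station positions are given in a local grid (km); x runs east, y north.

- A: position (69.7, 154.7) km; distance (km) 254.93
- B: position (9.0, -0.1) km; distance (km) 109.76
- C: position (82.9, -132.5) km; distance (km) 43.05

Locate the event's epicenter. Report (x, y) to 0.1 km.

54.9 km east, -99.8 km north

Circle about each station: (x − 69.7)² + (y − 154.7)² = 254.93²; (x − 9.0)² + (y + 0.1)² = 109.76²; (x − 82.9)² + (y + 132.5)² = 43.05².
Subtracting the A equation from the B and C equations removes the quadratic terms:
-121.4 x − 309.6 y = 24232.88
26.4 x − 574.4 y = 58774.48
Solving the 2×2 system: x ≈ 54.9, y ≈ -99.8 km.
Check against A (with the unrounded x, y): √((x − 69.7)²+(y − 154.7)²) = 254.93 ≈ 254.93 km. ✓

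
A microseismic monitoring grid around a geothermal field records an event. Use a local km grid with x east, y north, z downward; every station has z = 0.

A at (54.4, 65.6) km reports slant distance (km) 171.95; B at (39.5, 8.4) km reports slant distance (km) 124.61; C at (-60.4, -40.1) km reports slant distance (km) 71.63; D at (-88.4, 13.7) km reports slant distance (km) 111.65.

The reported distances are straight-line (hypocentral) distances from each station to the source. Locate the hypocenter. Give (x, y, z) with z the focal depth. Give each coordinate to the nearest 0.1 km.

Each station gives a sphere (x−x_i)² + (y−y_i)² + z² = d_i² (stations at z=0).
Subtracting the A sphere from B and C: z² cancels, leaving linear equations in x and y:
-29.8 x − 114.4 y = 8407.24
-229.6 x − 211.4 y = 22429.40
Solving: x ≈ -39.498, y ≈ -63.201 km (keep extra digits for the depth step; rounded: -39.5, -63.2).
Then from the A sphere: z² = 171.95² − (x − 54.4)² − (y − 65.6)² with x = -39.498, y = -63.201, so z ≈ 64.500 ≈ 64.5 km.

x ≈ -39.5 km, y ≈ -63.2 km, depth ≈ 64.5 km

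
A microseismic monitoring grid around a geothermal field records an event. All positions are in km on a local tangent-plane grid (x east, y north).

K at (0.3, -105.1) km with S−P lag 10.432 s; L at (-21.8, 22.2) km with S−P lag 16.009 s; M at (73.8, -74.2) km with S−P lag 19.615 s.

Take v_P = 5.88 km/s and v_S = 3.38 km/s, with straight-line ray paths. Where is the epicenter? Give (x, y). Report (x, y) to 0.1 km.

Distance from S−P lag: d = Δt · v_P v_S / (v_P − v_S) = Δt · (5.88·3.38)/(5.88−3.38) ≈ 7.9498·Δt.
So d_K = 82.93, d_L = 127.27, d_M = 155.93 km.
Circle about each station: (x − 0.3)² + (y + 105.1)² = 82.93²; (x + 21.8)² + (y − 22.2)² = 127.27²; (x − 73.8)² + (y + 74.2)² = 155.93².
Subtracting the K equation from the L and M equations removes the quadratic terms:
-44.2 x + 254.6 y = -19398.29
147.0 x + 61.8 y = -17530.80
Solving the 2×2 system: x ≈ -81.3, y ≈ -90.3 km.
Check against K (with the unrounded x, y): √((x − 0.3)²+(y + 105.1)²) = 82.92 ≈ 82.93 km. ✓

-81.3 km east, -90.3 km north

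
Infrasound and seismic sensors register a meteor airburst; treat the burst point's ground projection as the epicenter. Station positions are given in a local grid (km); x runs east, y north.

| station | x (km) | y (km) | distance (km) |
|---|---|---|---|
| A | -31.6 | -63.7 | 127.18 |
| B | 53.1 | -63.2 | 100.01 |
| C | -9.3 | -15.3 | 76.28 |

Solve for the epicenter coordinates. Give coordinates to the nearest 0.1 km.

x ≈ 46.6 km, y ≈ 36.6 km

Circle about each station: (x + 31.6)² + (y + 63.7)² = 127.18²; (x − 53.1)² + (y + 63.2)² = 100.01²; (x + 9.3)² + (y + 15.3)² = 76.28².
Subtracting the A equation from the B and C equations removes the quadratic terms:
169.4 x + 1.0 y = 7930.35
44.6 x + 96.8 y = 5620.44
Solving the 2×2 system: x ≈ 46.6, y ≈ 36.6 km.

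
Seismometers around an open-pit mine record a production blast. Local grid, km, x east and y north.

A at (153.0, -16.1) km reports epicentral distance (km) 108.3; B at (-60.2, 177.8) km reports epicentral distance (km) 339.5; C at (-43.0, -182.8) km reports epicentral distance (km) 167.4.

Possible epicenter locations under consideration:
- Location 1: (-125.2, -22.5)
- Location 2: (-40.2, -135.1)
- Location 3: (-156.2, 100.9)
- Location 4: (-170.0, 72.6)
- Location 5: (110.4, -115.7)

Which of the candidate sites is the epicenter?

For each candidate, compare |candidate − station| to the reported distance:
Location 1: residuals A 170.0, B 128.9, C 12.7 → max 170.0 km
Location 2: residuals A 118.6, B 26.0, C 119.6 → max 119.6 km
Location 3: residuals A 222.3, B 216.5, C 138.1 → max 222.3 km
Location 4: residuals A 226.7, B 187.4, C 117.8 → max 226.7 km
Location 5: residuals A 0.0, B 0.0, C 0.0 → max 0.0 km
Only Location 5 has all residuals ≈ 0.

Location 5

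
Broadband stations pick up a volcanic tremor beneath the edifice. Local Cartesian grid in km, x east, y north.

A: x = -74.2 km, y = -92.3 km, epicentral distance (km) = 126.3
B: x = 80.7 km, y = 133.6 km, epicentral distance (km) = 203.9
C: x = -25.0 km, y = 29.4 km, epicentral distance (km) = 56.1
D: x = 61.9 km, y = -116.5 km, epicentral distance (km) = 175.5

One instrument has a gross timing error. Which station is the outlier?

Solve using three stations at a time. Using B, C, D (subtract circle equations pairwise → linear system) gives (x, y) ≈ (-71.3, -2.3).
Distances from that point to each station vs reported:
  A: calculated 90.1 vs reported 126.3 → residual 36.2 km
  B: calculated 203.9 vs reported 203.9 → residual 0.0 km
  C: calculated 56.1 vs reported 56.1 → residual 0.0 km
  D: calculated 175.5 vs reported 175.5 → residual 0.0 km
B, C, D are mutually consistent (residuals ≈ 0); A is off by 36.2 km.

A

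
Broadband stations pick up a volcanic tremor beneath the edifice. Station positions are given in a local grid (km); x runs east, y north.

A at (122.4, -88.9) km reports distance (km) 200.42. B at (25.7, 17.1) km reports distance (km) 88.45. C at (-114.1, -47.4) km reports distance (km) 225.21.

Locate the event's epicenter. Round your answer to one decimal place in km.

56.0 km east, 100.2 km north

Circle about each station: (x − 122.4)² + (y + 88.9)² = 200.42²; (x − 25.7)² + (y − 17.1)² = 88.45²; (x + 114.1)² + (y + 47.4)² = 225.21².
Subtracting the A equation from the B and C equations removes the quadratic terms:
-193.4 x + 212.0 y = 10412.70
-473.0 x + 83.0 y = -18170.77
Solving the 2×2 system: x ≈ 56.0, y ≈ 100.2 km.
Check against A (with the unrounded x, y): √((x − 122.4)²+(y + 88.9)²) = 200.42 ≈ 200.42 km. ✓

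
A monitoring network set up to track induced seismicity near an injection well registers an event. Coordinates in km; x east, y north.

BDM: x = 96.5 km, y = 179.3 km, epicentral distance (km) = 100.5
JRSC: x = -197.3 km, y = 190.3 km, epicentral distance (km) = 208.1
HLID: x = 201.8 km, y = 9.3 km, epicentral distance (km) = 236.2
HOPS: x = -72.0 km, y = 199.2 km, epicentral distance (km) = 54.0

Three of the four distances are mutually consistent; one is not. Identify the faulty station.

HOPS

Solve using three stations at a time. Using BDM, JRSC, HLID (subtract circle equations pairwise → linear system) gives (x, y) ≈ (4.4, 139.0).
Distances from that point to each station vs reported:
  BDM: calculated 100.5 vs reported 100.5 → residual 0.0 km
  JRSC: calculated 208.1 vs reported 208.1 → residual 0.0 km
  HLID: calculated 236.2 vs reported 236.2 → residual 0.0 km
  HOPS: calculated 97.3 vs reported 54.0 → residual 43.3 km
BDM, JRSC, HLID are mutually consistent (residuals ≈ 0); HOPS is off by 43.3 km.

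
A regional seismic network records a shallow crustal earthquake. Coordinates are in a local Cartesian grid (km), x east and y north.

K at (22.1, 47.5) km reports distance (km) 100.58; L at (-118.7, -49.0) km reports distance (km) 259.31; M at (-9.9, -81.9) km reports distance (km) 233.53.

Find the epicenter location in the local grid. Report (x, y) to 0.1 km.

Circle about each station: (x − 22.1)² + (y − 47.5)² = 100.58²; (x + 118.7)² + (y + 49.0)² = 259.31²; (x + 9.9)² + (y + 81.9)² = 233.53².
Subtracting the K equation from the L and M equations removes the quadratic terms:
-281.6 x − 193.0 y = -43379.31
-64.0 x − 258.8 y = -40358.96
Solving the 2×2 system: x ≈ 56.8, y ≈ 141.9 km.

56.8 km east, 141.9 km north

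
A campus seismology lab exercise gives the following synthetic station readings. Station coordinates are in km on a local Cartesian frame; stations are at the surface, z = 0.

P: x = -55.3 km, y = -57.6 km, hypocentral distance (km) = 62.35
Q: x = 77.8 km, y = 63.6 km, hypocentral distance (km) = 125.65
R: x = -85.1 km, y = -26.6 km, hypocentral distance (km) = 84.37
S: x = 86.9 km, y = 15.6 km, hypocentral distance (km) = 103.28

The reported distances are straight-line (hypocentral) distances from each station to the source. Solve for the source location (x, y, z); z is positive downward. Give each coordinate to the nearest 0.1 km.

Each station gives a sphere (x−x_i)² + (y−y_i)² + z² = d_i² (stations at z=0).
Subtracting the P sphere from Q and R: z² cancels, leaving linear equations in x and y:
266.2 x + 242.4 y = -8178.45
-59.6 x + 62.0 y = -1657.05
Solving: x ≈ -3.405, y ≈ -30.000 km (keep extra digits for the depth step; rounded: -3.4, -30.0).
Then from the P sphere: z² = 62.35² − (x + 55.3)² − (y + 57.6)² with x = -3.405, y = -30.000, so z ≈ 20.801 ≈ 20.8 km.

(-3.4, -30.0, 20.8)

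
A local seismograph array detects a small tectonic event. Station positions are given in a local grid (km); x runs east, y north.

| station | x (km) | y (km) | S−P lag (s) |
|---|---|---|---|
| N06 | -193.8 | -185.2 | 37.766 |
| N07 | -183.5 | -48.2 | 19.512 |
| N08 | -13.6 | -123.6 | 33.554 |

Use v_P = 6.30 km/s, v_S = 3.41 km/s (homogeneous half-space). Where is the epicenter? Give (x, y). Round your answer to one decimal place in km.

Distance from S−P lag: d = Δt · v_P v_S / (v_P − v_S) = Δt · (6.30·3.41)/(6.30−3.41) ≈ 7.4336·Δt.
So d_N06 = 280.74, d_N07 = 145.04, d_N08 = 249.43 km.
Circle about each station: (x + 193.8)² + (y + 185.2)² = 280.74²; (x + 183.5)² + (y + 48.2)² = 145.04²; (x + 13.6)² + (y + 123.6)² = 249.43².
Subtracting pairs of circle equations eliminates x²+y² and gives linear equations (the radical axes):
20.6 x + 274.0 y = 21916.36
360.4 x + 123.2 y = -39795.94
Solving the 2×2 system: x ≈ -141.4, y ≈ 90.6 km.

-141.4 km east, 90.6 km north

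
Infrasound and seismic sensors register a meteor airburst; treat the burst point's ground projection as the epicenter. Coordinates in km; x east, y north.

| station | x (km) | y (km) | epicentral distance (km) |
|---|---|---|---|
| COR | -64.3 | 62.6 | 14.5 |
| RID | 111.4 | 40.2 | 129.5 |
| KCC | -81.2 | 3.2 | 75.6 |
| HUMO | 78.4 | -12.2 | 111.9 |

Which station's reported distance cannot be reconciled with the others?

Solve using three stations at a time. Using RID, KCC, HUMO (subtract circle equations pairwise → linear system) gives (x, y) ≈ (-18.0, 44.6).
Distances from that point to each station vs reported:
  COR: calculated 49.7 vs reported 14.5 → residual 35.2 km
  RID: calculated 129.5 vs reported 129.5 → residual 0.0 km
  KCC: calculated 75.5 vs reported 75.6 → residual 0.1 km
  HUMO: calculated 111.9 vs reported 111.9 → residual 0.0 km
RID, KCC, HUMO are mutually consistent (residuals ≈ 0); COR is off by 35.2 km.

COR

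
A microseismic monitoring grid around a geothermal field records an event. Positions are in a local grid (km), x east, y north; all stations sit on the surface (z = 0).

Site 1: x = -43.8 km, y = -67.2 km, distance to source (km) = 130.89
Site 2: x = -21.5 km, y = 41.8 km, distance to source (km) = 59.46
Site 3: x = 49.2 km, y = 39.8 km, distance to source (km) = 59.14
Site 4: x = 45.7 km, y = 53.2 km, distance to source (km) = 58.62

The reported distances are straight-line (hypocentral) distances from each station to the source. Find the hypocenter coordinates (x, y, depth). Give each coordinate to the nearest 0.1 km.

Each station gives a sphere (x−x_i)² + (y−y_i)² + z² = d_i² (stations at z=0).
Subtracting the Site 1 sphere from Site 2 and Site 3: z² cancels, leaving linear equations in x and y:
44.6 x + 218.0 y = 9371.91
186.0 x + 214.0 y = 11205.05
Solving: x ≈ 14.099, y ≈ 40.106 km (keep extra digits for the depth step; rounded: 14.1, 40.1).
Then from the Site 1 sphere: z² = 130.89² − (x + 43.8)² − (y + 67.2)² with x = 14.099, y = 40.106, so z ≈ 47.595 ≈ 47.6 km.

(14.1, 40.1, 47.6)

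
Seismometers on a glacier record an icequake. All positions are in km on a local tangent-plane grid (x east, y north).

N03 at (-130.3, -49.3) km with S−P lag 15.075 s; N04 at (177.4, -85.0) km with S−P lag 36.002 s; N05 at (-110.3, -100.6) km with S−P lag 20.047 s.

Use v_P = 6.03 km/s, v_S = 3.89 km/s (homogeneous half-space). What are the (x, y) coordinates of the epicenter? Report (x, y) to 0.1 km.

-164.3 km east, 112.4 km north

Distance from S−P lag: d = Δt · v_P v_S / (v_P − v_S) = Δt · (6.03·3.89)/(6.03−3.89) ≈ 10.9611·Δt.
So d_N03 = 165.24, d_N04 = 394.62, d_N05 = 219.74 km.
Circle about each station: (x + 130.3)² + (y + 49.3)² = 165.24²; (x − 177.4)² + (y + 85.0)² = 394.62²; (x + 110.3)² + (y + 100.6)² = 219.74².
Subtracting pairs of circle equations eliminates x²+y² and gives linear equations (the radical axes):
615.4 x − 71.4 y = -109133.51
40.0 x − 102.6 y = -18103.54
Solving the 2×2 system: x ≈ -164.3, y ≈ 112.4 km.
Check against N03 (with the unrounded x, y): √((x + 130.3)²+(y + 49.3)²) = 165.23 ≈ 165.24 km. ✓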